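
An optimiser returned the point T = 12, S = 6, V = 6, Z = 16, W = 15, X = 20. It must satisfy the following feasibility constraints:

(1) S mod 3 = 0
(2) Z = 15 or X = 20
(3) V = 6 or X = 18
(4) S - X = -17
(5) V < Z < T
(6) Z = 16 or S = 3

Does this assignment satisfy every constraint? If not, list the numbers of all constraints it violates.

(1) 6 mod 3 = 0 — satisfied.
(2) Z = 16 ≠ 15, but X = 20 = 20 (second disjunct) — satisfied.
(3) V = 6 = 6 (first disjunct) — satisfied.
(4) S - X = 6 - 20 = -14, not -17 — violated.
(5) values 6, 16, 12; Z = 16 is not < T = 12 — violated.
(6) Z = 16 = 16 (first disjunct) — satisfied.

Violated: 4 and 5.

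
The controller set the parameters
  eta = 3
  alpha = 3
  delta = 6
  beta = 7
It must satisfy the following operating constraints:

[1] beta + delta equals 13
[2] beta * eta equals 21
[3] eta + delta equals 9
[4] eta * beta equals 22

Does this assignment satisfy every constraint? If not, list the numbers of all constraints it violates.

[1] beta + delta = 7 + 6 = 13 — OK.
[2] beta * eta = 7 * 3 = 21 — OK.
[3] eta + delta = 3 + 6 = 9 — OK.
[4] eta * beta = 3 * 7 = 21, not 22 — violated.

Violated: 4.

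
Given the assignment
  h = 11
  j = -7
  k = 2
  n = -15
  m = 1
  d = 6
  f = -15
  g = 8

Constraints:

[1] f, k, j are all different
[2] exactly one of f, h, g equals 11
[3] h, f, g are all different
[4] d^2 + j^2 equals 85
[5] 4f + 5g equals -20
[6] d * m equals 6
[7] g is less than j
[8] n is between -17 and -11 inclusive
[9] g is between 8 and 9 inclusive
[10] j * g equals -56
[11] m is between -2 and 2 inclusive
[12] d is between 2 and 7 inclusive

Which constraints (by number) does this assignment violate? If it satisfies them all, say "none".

Violated: 7.

[1] values -15, 2, -7 are pairwise distinct — OK.
[2] f=-15, h=11, g=8; 1 of them equals 11 — OK.
[3] values 11, -15, 8 are pairwise distinct — OK.
[4] d^2 + j^2 = 6^2 + (-7)^2 = 36 + 49 = 85 — OK.
[5] 4f + 5g = 4(-15) + 5(8) = -20 — OK.
[6] d * m = 6 * 1 = 6 — OK.
[7] g = 8, j = -7; 8 ≥ -7 (want <) — violated.
[8] n = -15 lies in [-17, -11] — OK.
[9] g = 8 lies in [8, 9] — OK.
[10] j * g = -7 * 8 = -56 — OK.
[11] m = 1 lies in [-2, 2] — OK.
[12] d = 6 lies in [2, 7] — OK.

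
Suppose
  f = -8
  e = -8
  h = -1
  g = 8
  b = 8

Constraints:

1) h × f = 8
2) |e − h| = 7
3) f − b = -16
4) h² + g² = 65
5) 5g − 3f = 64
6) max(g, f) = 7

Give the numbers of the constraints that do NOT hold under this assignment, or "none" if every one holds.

The assignment fails constraint 6.

1) h × f = -1 × (-8) = 8 — satisfied.
2) |-8 − (-1)| = 7 — satisfied.
3) f − b = -8 − 8 = -16 — satisfied.
4) h² + g² = (-1)² + 8² = 1 + 64 = 65 — satisfied.
5) 5g − 3f = 5(8) − 3(-8) = 64 — satisfied.
6) max(8, -8) = 8, not 7 — violated.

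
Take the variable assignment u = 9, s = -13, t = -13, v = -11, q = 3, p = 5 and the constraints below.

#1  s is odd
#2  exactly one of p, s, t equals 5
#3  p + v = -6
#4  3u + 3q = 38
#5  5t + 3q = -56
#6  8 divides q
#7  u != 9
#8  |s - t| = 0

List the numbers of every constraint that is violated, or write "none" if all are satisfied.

#1 s = -13 is odd  OK
#2 p=5, s=-13, t=-13; 1 of them equals 5  OK
#3 p + v = 5 + (-11) = -6  OK
#4 3u + 3q = 3(9) + 3(3) = 36, not 38  FAIL
#5 5t + 3q = 5(-13) + 3(3) = -56  OK
#6 3 = 8*0 + 3, so 8 does not divide 3  FAIL
#7 u = 9, but 9 is required to differ  FAIL
#8 |-13 - (-13)| = 0  OK

Constraints 4, 6, 7 do not hold.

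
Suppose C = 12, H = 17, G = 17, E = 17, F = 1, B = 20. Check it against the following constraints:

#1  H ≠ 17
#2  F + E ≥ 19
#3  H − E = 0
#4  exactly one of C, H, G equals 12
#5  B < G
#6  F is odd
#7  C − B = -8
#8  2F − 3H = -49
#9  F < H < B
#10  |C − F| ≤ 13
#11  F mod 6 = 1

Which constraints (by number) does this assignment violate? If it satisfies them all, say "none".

Constraints 1, 2, 5 do not hold.

#1 H = 17, but 17 is required to differ  ✘
#2 F + E = 1 + 17 = 18; 18 < 19, bound 19 not met  ✘
#3 H − E = 17 − 17 = 0  ✔
#4 C=12, H=17, G=17; 1 of them equals 12  ✔
#5 B = 20, G = 17; 20 ≥ 17 (want <)  ✘
#6 F = 1 is odd  ✔
#7 C − B = 12 − 20 = -8  ✔
#8 2F − 3H = 2(1) − 3(17) = -49  ✔
#9 values 1 < 17 < 20  ✔
#10 |12 − 1| = 11; 11 ≤ 13  ✔
#11 1 mod 6 = 1  ✔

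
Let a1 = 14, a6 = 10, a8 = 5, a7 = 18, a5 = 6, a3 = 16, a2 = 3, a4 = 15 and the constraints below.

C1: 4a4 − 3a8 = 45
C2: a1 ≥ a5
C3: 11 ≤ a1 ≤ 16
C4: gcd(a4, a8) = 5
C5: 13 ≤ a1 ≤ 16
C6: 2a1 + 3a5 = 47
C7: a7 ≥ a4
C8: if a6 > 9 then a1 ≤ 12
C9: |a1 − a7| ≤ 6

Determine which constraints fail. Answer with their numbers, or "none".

C1: 4a4 − 3a8 = 4(15) − 3(5) = 45  holds
C2: a1 = 14, a5 = 6; 14 ≥ 6  holds
C3: a1 = 14 lies in [11, 16]  holds
C4: gcd(15, 5) = 5  holds
C5: a1 = 14 lies in [13, 16]  holds
C6: 2a1 + 3a5 = 2(14) + 3(6) = 46, not 47  fails
C7: a7 = 18, a4 = 15; 18 ≥ 15  holds
C8: a6 = 10 > 9, so we need a1 ≤ 12; but a1 = 14 > 12  fails
C9: |14 − 18| = 4; 4 ≤ 6  holds

Constraints 6 and 8 are violated.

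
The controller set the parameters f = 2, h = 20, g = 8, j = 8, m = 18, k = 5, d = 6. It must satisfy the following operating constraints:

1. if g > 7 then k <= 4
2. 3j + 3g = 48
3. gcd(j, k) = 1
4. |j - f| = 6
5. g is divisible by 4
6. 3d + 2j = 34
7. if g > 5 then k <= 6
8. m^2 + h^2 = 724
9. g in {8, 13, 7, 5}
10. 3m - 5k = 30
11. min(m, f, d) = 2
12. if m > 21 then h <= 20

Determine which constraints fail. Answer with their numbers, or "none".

1. g = 8 > 7, so we need k ≤ 4; but k = 5 > 4  ✘
2. 3j + 3g = 3(8) + 3(8) = 48  ✔
3. gcd(8, 5) = 1  ✔
4. |8 - 2| = 6  ✔
5. 8 / 4 = 2, so 4 divides 8  ✔
6. 3d + 2j = 3(6) + 2(8) = 34  ✔
7. g = 8 > 5, so we need k ≤ 6; k = 5 ≤ 6  ✔
8. m^2 + h^2 = 18^2 + 20^2 = 324 + 400 = 724  ✔
9. g = 8 is in {8, 13, 7, 5}  ✔
10. 3m - 5k = 3(18) - 5(5) = 29, not 30  ✘
11. min(18, 2, 6) = 2  ✔
12. m = 18, not > 21; antecedent false, conditional vacuously true  ✔

No — constraints 1 and 10 are not satisfied.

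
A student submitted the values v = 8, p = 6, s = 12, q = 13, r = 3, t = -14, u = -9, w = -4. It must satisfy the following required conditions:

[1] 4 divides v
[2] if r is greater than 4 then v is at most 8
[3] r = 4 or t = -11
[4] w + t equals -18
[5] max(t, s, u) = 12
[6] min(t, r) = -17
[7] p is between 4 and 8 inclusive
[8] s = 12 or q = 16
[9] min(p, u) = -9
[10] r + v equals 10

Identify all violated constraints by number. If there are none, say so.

Constraints 3, 6, and 10 do not hold.

[1] 8 / 4 = 2, so 4 divides 8  ✓
[2] r = 3, not > 4; antecedent false, conditional vacuously true  ✓
[3] r = 3 ≠ 4 and t = -14 ≠ -11; both disjuncts false  ✗
[4] w + t = -4 + (-14) = -18  ✓
[5] max(-14, 12, -9) = 12  ✓
[6] min(-14, 3) = -14, not -17  ✗
[7] p = 6 lies in [4, 8]  ✓
[8] s = 12 = 12 (first disjunct)  ✓
[9] min(6, -9) = -9  ✓
[10] r + v = 3 + 8 = 11, not 10  ✗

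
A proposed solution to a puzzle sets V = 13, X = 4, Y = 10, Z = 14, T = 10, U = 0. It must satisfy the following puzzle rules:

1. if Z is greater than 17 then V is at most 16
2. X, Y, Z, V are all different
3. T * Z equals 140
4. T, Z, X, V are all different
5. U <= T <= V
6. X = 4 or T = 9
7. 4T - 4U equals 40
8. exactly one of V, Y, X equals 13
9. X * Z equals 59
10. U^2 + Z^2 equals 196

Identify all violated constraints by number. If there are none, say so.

Constraint 9 does not hold.

1. Z = 14, not > 17; antecedent false, conditional vacuously true — holds.
2. values 4, 10, 14, 13 are pairwise distinct — holds.
3. T * Z = 10 * 14 = 140 — holds.
4. values 10, 14, 4, 13 are pairwise distinct — holds.
5. values 0 <= 10 <= 13 — holds.
6. X = 4 = 4 (first disjunct) — holds.
7. 4T - 4U = 4(10) - 4(0) = 40 — holds.
8. V=13, Y=10, X=4; 1 of them equals 13 — holds.
9. X * Z = 4 * 14 = 56, not 59 — fails.
10. U^2 + Z^2 = 0^2 + 14^2 = 0 + 196 = 196 — holds.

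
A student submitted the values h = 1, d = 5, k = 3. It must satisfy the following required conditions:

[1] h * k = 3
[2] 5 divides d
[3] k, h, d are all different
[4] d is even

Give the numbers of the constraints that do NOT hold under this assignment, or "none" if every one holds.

The assignment fails constraint 4.

[1] h * k = 1 * 3 = 3 — OK.
[2] 5 / 5 = 1, so 5 divides 5 — OK.
[3] values 3, 1, 5 are pairwise distinct — OK.
[4] d = 5 is odd — violated.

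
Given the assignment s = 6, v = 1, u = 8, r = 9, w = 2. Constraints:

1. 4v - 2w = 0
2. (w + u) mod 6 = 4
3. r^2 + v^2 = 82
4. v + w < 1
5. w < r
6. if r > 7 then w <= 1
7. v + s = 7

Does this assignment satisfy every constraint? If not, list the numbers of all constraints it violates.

Constraints 4, 6 do not hold.

1. 4v - 2w = 4(1) - 2(2) = 0 — satisfied.
2. w + u = 10; 10 mod 6 = 4 — satisfied.
3. r^2 + v^2 = 9^2 + 1^2 = 81 + 1 = 82 — satisfied.
4. v + w = 1 + 2 = 3; 3 ≥ 1, bound 1 not met — violated.
5. w = 2, r = 9; 2 < 9 — satisfied.
6. r = 9 > 7, so we need w ≤ 1; but w = 2 > 1 — violated.
7. v + s = 1 + 6 = 7 — satisfied.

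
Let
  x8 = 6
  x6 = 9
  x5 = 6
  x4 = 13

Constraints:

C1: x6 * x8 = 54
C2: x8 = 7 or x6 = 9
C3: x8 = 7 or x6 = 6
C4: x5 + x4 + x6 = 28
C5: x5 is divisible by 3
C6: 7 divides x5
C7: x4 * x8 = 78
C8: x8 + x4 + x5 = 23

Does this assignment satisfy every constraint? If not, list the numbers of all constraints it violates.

C1: x6 * x8 = 9 * 6 = 54 — holds.
C2: x8 = 6 ≠ 7, but x6 = 9 = 9 (second disjunct) — holds.
C3: x8 = 6 ≠ 7 and x6 = 9 ≠ 6; both disjuncts false — fails.
C4: x5 + x4 + x6 = 6 + 13 + 9 = 28 — holds.
C5: 6 / 3 = 2, so 3 divides 6 — holds.
C6: 6 = 7*0 + 6, so 7 does not divide 6 — fails.
C7: x4 * x8 = 13 * 6 = 78 — holds.
C8: x8 + x4 + x5 = 6 + 13 + 6 = 25, not 23 — fails.

Constraints 3, 6, and 8 do not hold.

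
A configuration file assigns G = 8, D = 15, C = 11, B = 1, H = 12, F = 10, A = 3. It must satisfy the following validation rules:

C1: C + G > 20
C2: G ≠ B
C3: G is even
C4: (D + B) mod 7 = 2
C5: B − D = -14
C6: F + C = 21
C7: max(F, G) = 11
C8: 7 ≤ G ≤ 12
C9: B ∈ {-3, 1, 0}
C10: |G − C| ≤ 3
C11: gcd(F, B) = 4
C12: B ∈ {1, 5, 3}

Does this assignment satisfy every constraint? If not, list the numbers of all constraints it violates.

C1: C + G = 11 + 8 = 19; 19 ≤ 20, bound 20 not met  fails
C2: G = 8, B = 1; distinct  holds
C3: G = 8 is even  holds
C4: D + B = 16; 16 mod 7 = 2  holds
C5: B − D = 1 − 15 = -14  holds
C6: F + C = 10 + 11 = 21  holds
C7: max(10, 8) = 10, not 11  fails
C8: G = 8 lies in [7, 12]  holds
C9: B = 1 is in {-3, 1, 0}  holds
C10: |8 − 11| = 3; 3 ≤ 3  holds
C11: gcd(10, 1) = 1, not 4  fails
C12: B = 1 is in {1, 5, 3}  holds

Constraints 1, 7, and 11 are violated.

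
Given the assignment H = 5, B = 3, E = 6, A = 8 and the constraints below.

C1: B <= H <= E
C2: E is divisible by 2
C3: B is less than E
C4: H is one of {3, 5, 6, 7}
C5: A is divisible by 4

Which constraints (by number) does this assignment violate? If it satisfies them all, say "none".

C1: values 3 <= 5 <= 6  true
C2: 6 / 2 = 3, so 2 divides 6  true
C3: B = 3, E = 6; 3 < 6  true
C4: H = 5 is in {3, 5, 6, 7}  true
C5: 8 / 4 = 2, so 4 divides 8  true

No violations.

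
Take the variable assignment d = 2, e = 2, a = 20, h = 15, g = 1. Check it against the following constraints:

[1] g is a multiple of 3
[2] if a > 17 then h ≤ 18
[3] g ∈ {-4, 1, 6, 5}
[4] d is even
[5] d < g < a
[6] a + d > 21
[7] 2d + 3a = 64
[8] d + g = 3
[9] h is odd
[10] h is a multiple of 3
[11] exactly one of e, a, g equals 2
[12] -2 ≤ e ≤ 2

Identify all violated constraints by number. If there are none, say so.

Violated: 1, 5.

[1] 1 = 3×0 + 1, so 3 does not divide 1 — does not hold.
[2] a = 20 > 17, so we need h ≤ 18; h = 15 ≤ 18 — holds.
[3] g = 1 is in {-4, 1, 6, 5} — holds.
[4] d = 2 is even — holds.
[5] values 2, 1, 20; d = 2 is not < g = 1 — does not hold.
[6] a + d = 20 + 2 = 22; 22 > 21 — holds.
[7] 2d + 3a = 2(2) + 3(20) = 64 — holds.
[8] d + g = 2 + 1 = 3 — holds.
[9] h = 15 is odd — holds.
[10] 15 / 3 = 5, so 3 divides 15 — holds.
[11] e=2, a=20, g=1; 1 of them equals 2 — holds.
[12] e = 2 lies in [-2, 2] — holds.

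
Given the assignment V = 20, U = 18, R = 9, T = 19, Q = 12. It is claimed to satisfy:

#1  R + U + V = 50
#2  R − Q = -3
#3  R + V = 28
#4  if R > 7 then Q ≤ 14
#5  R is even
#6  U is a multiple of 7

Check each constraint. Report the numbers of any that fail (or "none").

The assignment fails constraints 1, 3, 5, and 6.

#1 R + U + V = 9 + 18 + 20 = 47, not 50 — violated.
#2 R − Q = 9 − 12 = -3 — satisfied.
#3 R + V = 9 + 20 = 29, not 28 — violated.
#4 R = 9 > 7, so we need Q ≤ 14; Q = 12 ≤ 14 — satisfied.
#5 R = 9 is odd — violated.
#6 18 = 7×2 + 4, so 7 does not divide 18 — violated.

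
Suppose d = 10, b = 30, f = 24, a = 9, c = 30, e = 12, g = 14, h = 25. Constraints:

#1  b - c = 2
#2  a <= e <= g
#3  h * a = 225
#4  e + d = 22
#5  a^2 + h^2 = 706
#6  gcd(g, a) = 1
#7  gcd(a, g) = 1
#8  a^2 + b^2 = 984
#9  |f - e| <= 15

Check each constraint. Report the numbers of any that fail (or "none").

#1 b - c = 30 - 30 = 0, not 2 — violated.
#2 values 9 <= 12 <= 14 — OK.
#3 h * a = 25 * 9 = 225 — OK.
#4 e + d = 12 + 10 = 22 — OK.
#5 a^2 + h^2 = 9^2 + 25^2 = 81 + 625 = 706 — OK.
#6 gcd(14, 9) = 1 — OK.
#7 gcd(9, 14) = 1 — OK.
#8 a^2 + b^2 = 9^2 + 30^2 = 81 + 900 = 981, not 984 — violated.
#9 |24 - 12| = 12; 12 ≤ 15 — OK.

No — constraints 1 and 8 are not satisfied.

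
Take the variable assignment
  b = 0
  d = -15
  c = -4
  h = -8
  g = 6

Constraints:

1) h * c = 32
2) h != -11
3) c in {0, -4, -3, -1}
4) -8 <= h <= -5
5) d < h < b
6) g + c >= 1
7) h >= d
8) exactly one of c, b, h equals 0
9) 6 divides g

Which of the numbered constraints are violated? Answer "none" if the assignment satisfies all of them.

1) h * c = -8 * (-4) = 32 — OK.
2) h = -8, and -8 ≠ -11 — OK.
3) c = -4 is in {0, -4, -3, -1} — OK.
4) h = -8 lies in [-8, -5] — OK.
5) values -15 < -8 < 0 — OK.
6) g + c = 6 + (-4) = 2; 2 ≥ 1 — OK.
7) h = -8, d = -15; -8 ≥ -15 — OK.
8) c=-4, b=0, h=-8; 1 of them equals 0 — OK.
9) 6 / 6 = 1, so 6 divides 6 — OK.

The assignment satisfies every constraint.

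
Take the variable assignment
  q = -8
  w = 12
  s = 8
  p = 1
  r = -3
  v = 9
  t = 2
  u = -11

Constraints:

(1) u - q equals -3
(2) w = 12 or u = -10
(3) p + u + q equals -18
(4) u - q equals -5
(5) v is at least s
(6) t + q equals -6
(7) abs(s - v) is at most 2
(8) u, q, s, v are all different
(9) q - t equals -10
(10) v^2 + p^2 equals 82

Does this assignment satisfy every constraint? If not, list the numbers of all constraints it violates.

(1) u - q = -11 - (-8) = -3 — holds.
(2) w = 12 = 12 (first disjunct) — holds.
(3) p + u + q = 1 + (-11) + (-8) = -18 — holds.
(4) u - q = -11 - (-8) = -3, not -5 — fails.
(5) v = 9, s = 8; 9 ≥ 8 — holds.
(6) t + q = 2 + (-8) = -6 — holds.
(7) abs(8 - 9) = 1; 1 ≤ 2 — holds.
(8) values -11, -8, 8, 9 are pairwise distinct — holds.
(9) q - t = -8 - 2 = -10 — holds.
(10) v^2 + p^2 = 9^2 + 1^2 = 81 + 1 = 82 — holds.

Constraint 4 does not hold.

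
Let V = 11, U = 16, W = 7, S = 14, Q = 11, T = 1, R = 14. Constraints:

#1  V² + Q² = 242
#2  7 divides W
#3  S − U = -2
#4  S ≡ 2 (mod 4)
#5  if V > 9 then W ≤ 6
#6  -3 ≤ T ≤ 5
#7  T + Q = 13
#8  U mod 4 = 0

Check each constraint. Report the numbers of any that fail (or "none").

Violated: 5 and 7.

#1 V² + Q² = 11² + 11² = 121 + 121 = 242  ✓
#2 7 / 7 = 1, so 7 divides 7  ✓
#3 S − U = 14 − 16 = -2  ✓
#4 14 mod 4 = 2  ✓
#5 V = 11 > 9, so we need W ≤ 6; but W = 7 > 6  ✗
#6 T = 1 lies in [-3, 5]  ✓
#7 T + Q = 1 + 11 = 12, not 13  ✗
#8 16 mod 4 = 0  ✓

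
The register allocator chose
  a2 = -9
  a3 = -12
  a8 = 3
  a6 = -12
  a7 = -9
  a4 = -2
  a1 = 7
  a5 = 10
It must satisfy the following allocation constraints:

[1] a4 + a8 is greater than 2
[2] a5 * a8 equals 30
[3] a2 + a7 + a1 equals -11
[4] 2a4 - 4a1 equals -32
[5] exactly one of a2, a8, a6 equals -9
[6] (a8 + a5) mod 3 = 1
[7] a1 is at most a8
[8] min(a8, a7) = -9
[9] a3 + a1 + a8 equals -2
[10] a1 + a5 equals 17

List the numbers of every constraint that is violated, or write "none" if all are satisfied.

The assignment fails constraints 1 and 7.

[1] a4 + a8 = -2 + 3 = 1; 1 ≤ 2, bound 2 not met — violated.
[2] a5 * a8 = 10 * 3 = 30 — satisfied.
[3] a2 + a7 + a1 = -9 + (-9) + 7 = -11 — satisfied.
[4] 2a4 - 4a1 = 2(-2) - 4(7) = -32 — satisfied.
[5] a2=-9, a8=3, a6=-12; 1 of them equals -9 — satisfied.
[6] a8 + a5 = 13; 13 mod 3 = 1 — satisfied.
[7] a1 = 7, a8 = 3; 7 > 3 (want ≤) — violated.
[8] min(3, -9) = -9 — satisfied.
[9] a3 + a1 + a8 = -12 + 7 + 3 = -2 — satisfied.
[10] a1 + a5 = 7 + 10 = 17 — satisfied.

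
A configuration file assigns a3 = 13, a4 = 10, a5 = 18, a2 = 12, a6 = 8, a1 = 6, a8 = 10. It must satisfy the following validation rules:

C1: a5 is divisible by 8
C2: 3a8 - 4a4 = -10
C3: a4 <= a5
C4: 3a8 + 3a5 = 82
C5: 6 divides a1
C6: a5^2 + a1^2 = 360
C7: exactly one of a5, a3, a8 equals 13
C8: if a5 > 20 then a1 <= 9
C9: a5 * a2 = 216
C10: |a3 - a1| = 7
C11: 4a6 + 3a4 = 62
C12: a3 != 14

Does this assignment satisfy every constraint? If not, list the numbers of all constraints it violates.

C1: 18 = 8*2 + 2, so 8 does not divide 18 — violated.
C2: 3a8 - 4a4 = 3(10) - 4(10) = -10 — satisfied.
C3: a4 = 10, a5 = 18; 10 ≤ 18 — satisfied.
C4: 3a8 + 3a5 = 3(10) + 3(18) = 84, not 82 — violated.
C5: 6 / 6 = 1, so 6 divides 6 — satisfied.
C6: a5^2 + a1^2 = 18^2 + 6^2 = 324 + 36 = 360 — satisfied.
C7: a5=18, a3=13, a8=10; 1 of them equals 13 — satisfied.
C8: a5 = 18, not > 20; antecedent false, conditional vacuously true — satisfied.
C9: a5 * a2 = 18 * 12 = 216 — satisfied.
C10: |13 - 6| = 7 — satisfied.
C11: 4a6 + 3a4 = 4(8) + 3(10) = 62 — satisfied.
C12: a3 = 13, and 13 ≠ 14 — satisfied.

Constraints 1 and 4 are violated.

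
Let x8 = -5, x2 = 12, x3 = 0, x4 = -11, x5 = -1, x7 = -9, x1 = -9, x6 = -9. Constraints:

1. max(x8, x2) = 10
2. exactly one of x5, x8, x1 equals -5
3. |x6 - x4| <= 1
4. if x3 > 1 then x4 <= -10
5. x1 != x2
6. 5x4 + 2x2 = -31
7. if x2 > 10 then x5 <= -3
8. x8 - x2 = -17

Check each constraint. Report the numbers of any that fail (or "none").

1. max(-5, 12) = 12, not 10 — violated.
2. x5=-1, x8=-5, x1=-9; 1 of them equals -5 — OK.
3. |-9 - (-11)| = 2; 2 > 1, exceeds bound 1 — violated.
4. x3 = 0, not > 1; antecedent false, conditional vacuously true — OK.
5. x1 = -9, x2 = 12; distinct — OK.
6. 5x4 + 2x2 = 5(-11) + 2(12) = -31 — OK.
7. x2 = 12 > 10, so we need x5 ≤ -3; but x5 = -1 > -3 — violated.
8. x8 - x2 = -5 - 12 = -17 — OK.

Constraints 1, 3, and 7 do not hold.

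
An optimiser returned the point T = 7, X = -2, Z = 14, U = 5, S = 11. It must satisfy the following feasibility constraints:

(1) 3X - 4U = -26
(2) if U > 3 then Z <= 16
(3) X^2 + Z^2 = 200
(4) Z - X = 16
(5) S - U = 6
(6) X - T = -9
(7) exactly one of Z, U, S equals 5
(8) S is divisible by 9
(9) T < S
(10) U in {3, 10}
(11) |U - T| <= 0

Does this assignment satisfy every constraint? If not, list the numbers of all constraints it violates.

The assignment fails constraints 8, 10, and 11.

(1) 3X - 4U = 3(-2) - 4(5) = -26 — satisfied.
(2) U = 5 > 3, so we need Z ≤ 16; Z = 14 ≤ 16 — satisfied.
(3) X^2 + Z^2 = (-2)^2 + 14^2 = 4 + 196 = 200 — satisfied.
(4) Z - X = 14 - (-2) = 16 — satisfied.
(5) S - U = 11 - 5 = 6 — satisfied.
(6) X - T = -2 - 7 = -9 — satisfied.
(7) Z=14, U=5, S=11; 1 of them equals 5 — satisfied.
(8) 11 = 9*1 + 2, so 9 does not divide 11 — violated.
(9) T = 7, S = 11; 7 < 11 — satisfied.
(10) U = 5 is not in {3, 10} — violated.
(11) |5 - 7| = 2; 2 > 0, exceeds bound 0 — violated.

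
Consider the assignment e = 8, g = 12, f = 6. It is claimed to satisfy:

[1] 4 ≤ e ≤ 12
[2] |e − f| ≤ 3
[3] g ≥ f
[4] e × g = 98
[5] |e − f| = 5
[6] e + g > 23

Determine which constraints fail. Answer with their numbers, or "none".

[1] e = 8 lies in [4, 12] — holds.
[2] |8 − 6| = 2; 2 ≤ 3 — holds.
[3] g = 12, f = 6; 12 ≥ 6 — holds.
[4] e × g = 8 × 12 = 96, not 98 — fails.
[5] |8 − 6| = 2, not 5 — fails.
[6] e + g = 8 + 12 = 20; 20 ≤ 23, bound 23 not met — fails.

Constraints 4, 5, and 6 are violated.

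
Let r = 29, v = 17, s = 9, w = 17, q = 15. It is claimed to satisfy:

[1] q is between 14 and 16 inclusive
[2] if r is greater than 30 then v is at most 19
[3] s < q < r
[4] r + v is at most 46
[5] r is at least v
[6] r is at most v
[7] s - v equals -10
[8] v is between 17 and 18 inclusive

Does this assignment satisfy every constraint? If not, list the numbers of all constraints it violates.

Constraints 6 and 7 do not hold.

[1] q = 15 lies in [14, 16]  yes
[2] r = 29, not > 30; antecedent false, conditional vacuously true  yes
[3] values 9 < 15 < 29  yes
[4] r + v = 29 + 17 = 46; 46 ≤ 46  yes
[5] r = 29, v = 17; 29 ≥ 17  yes
[6] r = 29, v = 17; 29 > 17 (want ≤)  no
[7] s - v = 9 - 17 = -8, not -10  no
[8] v = 17 lies in [17, 18]  yes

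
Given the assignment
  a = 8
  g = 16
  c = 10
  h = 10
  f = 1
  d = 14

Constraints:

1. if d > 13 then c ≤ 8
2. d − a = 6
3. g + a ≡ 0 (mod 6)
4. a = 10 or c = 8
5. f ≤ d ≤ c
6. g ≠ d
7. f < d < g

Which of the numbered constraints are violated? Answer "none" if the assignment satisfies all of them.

1. d = 14 > 13, so we need c ≤ 8; but c = 10 > 8 — violated.
2. d − a = 14 − 8 = 6 — satisfied.
3. g + a = 24; 24 mod 6 = 0 — satisfied.
4. a = 8 ≠ 10 and c = 10 ≠ 8; both disjuncts false — violated.
5. values 1, 14, 10; d = 14 is not ≤ c = 10 — violated.
6. g = 16, d = 14; distinct — satisfied.
7. values 1 < 14 < 16 — satisfied.

Violated: 1, 4, and 5.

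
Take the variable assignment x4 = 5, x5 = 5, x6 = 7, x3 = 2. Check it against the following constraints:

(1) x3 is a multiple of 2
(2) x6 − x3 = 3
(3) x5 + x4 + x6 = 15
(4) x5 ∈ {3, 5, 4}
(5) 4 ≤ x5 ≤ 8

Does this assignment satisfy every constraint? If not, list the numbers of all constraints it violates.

(1) 2 / 2 = 1, so 2 divides 2 — OK.
(2) x6 − x3 = 7 − 2 = 5, not 3 — violated.
(3) x5 + x4 + x6 = 5 + 5 + 7 = 17, not 15 — violated.
(4) x5 = 5 is in {3, 5, 4} — OK.
(5) x5 = 5 lies in [4, 8] — OK.

Constraints 2, 3 are violated.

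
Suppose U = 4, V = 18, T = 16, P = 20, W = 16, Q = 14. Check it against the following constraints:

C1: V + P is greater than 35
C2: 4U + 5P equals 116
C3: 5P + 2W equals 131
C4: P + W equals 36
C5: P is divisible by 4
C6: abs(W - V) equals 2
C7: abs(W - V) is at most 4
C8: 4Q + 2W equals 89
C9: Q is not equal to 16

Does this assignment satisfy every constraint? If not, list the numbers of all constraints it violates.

C1: V + P = 18 + 20 = 38; 38 > 35 — satisfied.
C2: 4U + 5P = 4(4) + 5(20) = 116 — satisfied.
C3: 5P + 2W = 5(20) + 2(16) = 132, not 131 — violated.
C4: P + W = 20 + 16 = 36 — satisfied.
C5: 20 / 4 = 5, so 4 divides 20 — satisfied.
C6: abs(16 - 18) = 2 — satisfied.
C7: abs(16 - 18) = 2; 2 ≤ 4 — satisfied.
C8: 4Q + 2W = 4(14) + 2(16) = 88, not 89 — violated.
C9: Q = 14, and 14 ≠ 16 — satisfied.

Constraints 3 and 8 do not hold.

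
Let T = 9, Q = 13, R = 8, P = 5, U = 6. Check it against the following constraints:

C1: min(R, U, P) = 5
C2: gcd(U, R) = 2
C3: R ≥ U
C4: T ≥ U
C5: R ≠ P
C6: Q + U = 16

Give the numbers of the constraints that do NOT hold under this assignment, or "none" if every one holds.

C1: min(8, 6, 5) = 5 — satisfied.
C2: gcd(6, 8) = 2 — satisfied.
C3: R = 8, U = 6; 8 ≥ 6 — satisfied.
C4: T = 9, U = 6; 9 ≥ 6 — satisfied.
C5: R = 8, P = 5; distinct — satisfied.
C6: Q + U = 13 + 6 = 19, not 16 — violated.

Violated: 6.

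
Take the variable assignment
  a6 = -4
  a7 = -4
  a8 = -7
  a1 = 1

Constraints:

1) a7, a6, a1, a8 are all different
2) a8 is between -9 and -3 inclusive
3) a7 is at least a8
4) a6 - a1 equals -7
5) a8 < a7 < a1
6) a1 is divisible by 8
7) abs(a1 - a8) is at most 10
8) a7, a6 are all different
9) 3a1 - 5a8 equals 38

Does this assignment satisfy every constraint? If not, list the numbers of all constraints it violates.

No — constraints 1, 4, 6, and 8 are not satisfied.

1) a7 = a6 = -4, not all different — violated.
2) a8 = -7 lies in [-9, -3] — OK.
3) a7 = -4, a8 = -7; -4 ≥ -7 — OK.
4) a6 - a1 = -4 - 1 = -5, not -7 — violated.
5) values -7 < -4 < 1 — OK.
6) 1 = 8*0 + 1, so 8 does not divide 1 — violated.
7) abs(1 - (-7)) = 8; 8 ≤ 10 — OK.
8) a7 = a6 = -4, not all different — violated.
9) 3a1 - 5a8 = 3(1) - 5(-7) = 38 — OK.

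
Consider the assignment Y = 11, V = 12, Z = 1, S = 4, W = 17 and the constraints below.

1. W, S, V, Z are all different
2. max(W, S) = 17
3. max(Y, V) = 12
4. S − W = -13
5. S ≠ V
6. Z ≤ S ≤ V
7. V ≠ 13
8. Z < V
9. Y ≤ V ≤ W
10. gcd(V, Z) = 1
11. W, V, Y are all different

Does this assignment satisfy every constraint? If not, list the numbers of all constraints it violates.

1. values 17, 4, 12, 1 are pairwise distinct — holds.
2. max(17, 4) = 17 — holds.
3. max(11, 12) = 12 — holds.
4. S − W = 4 − 17 = -13 — holds.
5. S = 4, V = 12; distinct — holds.
6. values 1 ≤ 4 ≤ 12 — holds.
7. V = 12, and 12 ≠ 13 — holds.
8. Z = 1, V = 12; 1 < 12 — holds.
9. values 11 ≤ 12 ≤ 17 — holds.
10. gcd(12, 1) = 1 — holds.
11. values 17, 12, 11 are pairwise distinct — holds.

The assignment satisfies every constraint.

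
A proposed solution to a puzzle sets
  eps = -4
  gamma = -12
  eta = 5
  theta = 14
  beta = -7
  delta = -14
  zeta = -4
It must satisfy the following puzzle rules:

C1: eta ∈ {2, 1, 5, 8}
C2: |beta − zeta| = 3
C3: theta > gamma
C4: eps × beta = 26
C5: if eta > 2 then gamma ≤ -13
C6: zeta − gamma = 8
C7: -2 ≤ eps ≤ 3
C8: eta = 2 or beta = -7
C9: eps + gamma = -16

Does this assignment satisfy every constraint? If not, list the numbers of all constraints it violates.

Constraints 4, 5, and 7 do not hold.

C1: eta = 5 is in {2, 1, 5, 8}  OK
C2: |-7 − (-4)| = 3  OK
C3: theta = 14, gamma = -12; 14 > -12  OK
C4: eps × beta = -4 × (-7) = 28, not 26  FAIL
C5: eta = 5 > 2, so we need gamma ≤ -13; but gamma = -12 > -13  FAIL
C6: zeta − gamma = -4 − (-12) = 8  OK
C7: eps = -4 is outside [-2, 3]  FAIL
C8: eta = 5 ≠ 2, but beta = -7 = -7 (second disjunct)  OK
C9: eps + gamma = -4 + (-12) = -16  OK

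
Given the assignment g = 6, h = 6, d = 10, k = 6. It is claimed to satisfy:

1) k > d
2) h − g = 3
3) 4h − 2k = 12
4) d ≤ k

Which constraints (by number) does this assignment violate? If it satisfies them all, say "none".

Constraints 1, 2, and 4 are violated.

1) k = 6, d = 10; 6 ≤ 10 (want >)  ✘
2) h − g = 6 − 6 = 0, not 3  ✘
3) 4h − 2k = 4(6) − 2(6) = 12  ✔
4) d = 10, k = 6; 10 > 6 (want ≤)  ✘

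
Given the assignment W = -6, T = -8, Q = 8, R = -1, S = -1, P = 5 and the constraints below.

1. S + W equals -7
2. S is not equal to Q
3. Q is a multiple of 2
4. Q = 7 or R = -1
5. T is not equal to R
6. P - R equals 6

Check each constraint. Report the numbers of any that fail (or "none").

Yes — all constraints hold.

1. S + W = -1 + (-6) = -7  ✓
2. S = -1, Q = 8; distinct  ✓
3. 8 / 2 = 4, so 2 divides 8  ✓
4. Q = 8 ≠ 7, but R = -1 = -1 (second disjunct)  ✓
5. T = -8, R = -1; distinct  ✓
6. P - R = 5 - (-1) = 6  ✓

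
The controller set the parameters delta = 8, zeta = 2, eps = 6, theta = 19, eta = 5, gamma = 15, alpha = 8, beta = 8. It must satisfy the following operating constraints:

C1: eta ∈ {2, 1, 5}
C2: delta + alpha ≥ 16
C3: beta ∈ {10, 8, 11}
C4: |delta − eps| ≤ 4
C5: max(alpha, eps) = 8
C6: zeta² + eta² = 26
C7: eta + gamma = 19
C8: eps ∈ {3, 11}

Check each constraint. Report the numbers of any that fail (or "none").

C1: eta = 5 is in {2, 1, 5}  holds
C2: delta + alpha = 8 + 8 = 16; 16 ≥ 16  holds
C3: beta = 8 is in {10, 8, 11}  holds
C4: |8 − 6| = 2; 2 ≤ 4  holds
C5: max(8, 6) = 8  holds
C6: zeta² + eta² = 2² + 5² = 4 + 25 = 29, not 26  fails
C7: eta + gamma = 5 + 15 = 20, not 19  fails
C8: eps = 6 is not in {3, 11}  fails

Violated: 6, 7, and 8.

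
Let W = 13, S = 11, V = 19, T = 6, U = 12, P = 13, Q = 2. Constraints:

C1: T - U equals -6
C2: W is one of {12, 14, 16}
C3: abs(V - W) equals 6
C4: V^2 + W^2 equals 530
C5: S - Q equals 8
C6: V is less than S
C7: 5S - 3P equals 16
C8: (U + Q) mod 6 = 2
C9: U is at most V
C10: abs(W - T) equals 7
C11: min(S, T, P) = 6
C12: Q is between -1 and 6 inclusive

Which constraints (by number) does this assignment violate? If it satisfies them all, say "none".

No — constraints 2, 5, and 6 are not satisfied.

C1: T - U = 6 - 12 = -6 — satisfied.
C2: W = 13 is not in {12, 14, 16} — violated.
C3: abs(19 - 13) = 6 — satisfied.
C4: V^2 + W^2 = 19^2 + 13^2 = 361 + 169 = 530 — satisfied.
C5: S - Q = 11 - 2 = 9, not 8 — violated.
C6: V = 19, S = 11; 19 ≥ 11 (want <) — violated.
C7: 5S - 3P = 5(11) - 3(13) = 16 — satisfied.
C8: U + Q = 14; 14 mod 6 = 2 — satisfied.
C9: U = 12, V = 19; 12 ≤ 19 — satisfied.
C10: abs(13 - 6) = 7 — satisfied.
C11: min(11, 6, 13) = 6 — satisfied.
C12: Q = 2 lies in [-1, 6] — satisfied.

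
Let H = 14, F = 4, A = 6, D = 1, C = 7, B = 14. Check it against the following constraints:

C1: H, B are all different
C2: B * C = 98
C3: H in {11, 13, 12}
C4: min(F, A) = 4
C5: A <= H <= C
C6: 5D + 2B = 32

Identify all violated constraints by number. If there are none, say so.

C1: H = B = 14, not all different — does not hold.
C2: B * C = 14 * 7 = 98 — holds.
C3: H = 14 is not in {11, 13, 12} — does not hold.
C4: min(4, 6) = 4 — holds.
C5: values 6, 14, 7; H = 14 is not <= C = 7 — does not hold.
C6: 5D + 2B = 5(1) + 2(14) = 33, not 32 — does not hold.

The assignment fails constraints 1, 3, 5, 6.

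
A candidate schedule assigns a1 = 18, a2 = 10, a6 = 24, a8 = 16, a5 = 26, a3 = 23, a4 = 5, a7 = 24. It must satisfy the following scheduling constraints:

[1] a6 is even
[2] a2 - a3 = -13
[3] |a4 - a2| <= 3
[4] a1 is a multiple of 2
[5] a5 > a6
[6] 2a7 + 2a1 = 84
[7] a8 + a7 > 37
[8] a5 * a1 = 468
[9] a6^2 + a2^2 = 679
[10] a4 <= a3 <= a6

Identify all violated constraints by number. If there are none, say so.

The assignment fails constraints 3, 9.

[1] a6 = 24 is even — OK.
[2] a2 - a3 = 10 - 23 = -13 — OK.
[3] |5 - 10| = 5; 5 > 3, exceeds bound 3 — violated.
[4] 18 / 2 = 9, so 2 divides 18 — OK.
[5] a5 = 26, a6 = 24; 26 > 24 — OK.
[6] 2a7 + 2a1 = 2(24) + 2(18) = 84 — OK.
[7] a8 + a7 = 16 + 24 = 40; 40 > 37 — OK.
[8] a5 * a1 = 26 * 18 = 468 — OK.
[9] a6^2 + a2^2 = 24^2 + 10^2 = 576 + 100 = 676, not 679 — violated.
[10] values 5 <= 23 <= 24 — OK.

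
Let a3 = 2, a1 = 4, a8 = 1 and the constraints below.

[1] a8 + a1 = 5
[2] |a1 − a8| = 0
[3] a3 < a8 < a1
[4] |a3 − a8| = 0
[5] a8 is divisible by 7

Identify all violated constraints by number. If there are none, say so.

Constraints 2, 3, 4, 5 do not hold.

[1] a8 + a1 = 1 + 4 = 5 — OK.
[2] |4 − 1| = 3, not 0 — violated.
[3] values 2, 1, 4; a3 = 2 is not < a8 = 1 — violated.
[4] |2 − 1| = 1, not 0 — violated.
[5] 1 = 7×0 + 1, so 7 does not divide 1 — violated.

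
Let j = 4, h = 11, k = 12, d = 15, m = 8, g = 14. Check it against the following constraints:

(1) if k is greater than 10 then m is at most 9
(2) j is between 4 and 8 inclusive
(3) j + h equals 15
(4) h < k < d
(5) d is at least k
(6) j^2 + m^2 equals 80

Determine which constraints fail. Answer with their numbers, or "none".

All constraints are satisfied.

(1) k = 12 > 10, so we need m ≤ 9; m = 8 ≤ 9  yes
(2) j = 4 lies in [4, 8]  yes
(3) j + h = 4 + 11 = 15  yes
(4) values 11 < 12 < 15  yes
(5) d = 15, k = 12; 15 ≥ 12  yes
(6) j^2 + m^2 = 4^2 + 8^2 = 16 + 64 = 80  yes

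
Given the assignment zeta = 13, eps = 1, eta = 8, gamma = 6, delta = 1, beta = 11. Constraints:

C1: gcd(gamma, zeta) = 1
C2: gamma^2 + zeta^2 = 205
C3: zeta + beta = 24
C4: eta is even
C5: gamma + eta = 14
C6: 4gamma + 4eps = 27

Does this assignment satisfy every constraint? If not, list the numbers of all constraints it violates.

The assignment fails constraint 6.

C1: gcd(6, 13) = 1 — OK.
C2: gamma^2 + zeta^2 = 6^2 + 13^2 = 36 + 169 = 205 — OK.
C3: zeta + beta = 13 + 11 = 24 — OK.
C4: eta = 8 is even — OK.
C5: gamma + eta = 6 + 8 = 14 — OK.
C6: 4gamma + 4eps = 4(6) + 4(1) = 28, not 27 — violated.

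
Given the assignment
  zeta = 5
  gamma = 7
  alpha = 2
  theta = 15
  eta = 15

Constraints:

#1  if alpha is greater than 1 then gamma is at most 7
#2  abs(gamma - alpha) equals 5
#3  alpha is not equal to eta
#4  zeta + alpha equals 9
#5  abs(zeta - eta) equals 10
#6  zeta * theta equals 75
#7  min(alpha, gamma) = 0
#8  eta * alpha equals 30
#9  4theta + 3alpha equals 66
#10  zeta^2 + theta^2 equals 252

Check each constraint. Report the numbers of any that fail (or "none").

#1 alpha = 2 > 1, so we need gamma ≤ 7; gamma = 7 ≤ 7  holds
#2 abs(7 - 2) = 5  holds
#3 alpha = 2, eta = 15; distinct  holds
#4 zeta + alpha = 5 + 2 = 7, not 9  fails
#5 abs(5 - 15) = 10  holds
#6 zeta * theta = 5 * 15 = 75  holds
#7 min(2, 7) = 2, not 0  fails
#8 eta * alpha = 15 * 2 = 30  holds
#9 4theta + 3alpha = 4(15) + 3(2) = 66  holds
#10 zeta^2 + theta^2 = 5^2 + 15^2 = 25 + 225 = 250, not 252  fails

Constraints 4, 7, and 10 do not hold.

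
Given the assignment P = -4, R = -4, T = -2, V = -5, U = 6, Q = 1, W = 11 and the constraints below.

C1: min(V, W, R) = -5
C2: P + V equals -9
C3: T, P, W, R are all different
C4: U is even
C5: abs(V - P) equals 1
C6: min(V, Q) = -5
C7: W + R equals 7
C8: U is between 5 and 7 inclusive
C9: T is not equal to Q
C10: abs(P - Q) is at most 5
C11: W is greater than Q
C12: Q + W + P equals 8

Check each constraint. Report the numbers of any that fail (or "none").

Constraint 3 does not hold.

C1: min(-5, 11, -4) = -5  yes
C2: P + V = -4 + (-5) = -9  yes
C3: P = R = -4, not all different  no
C4: U = 6 is even  yes
C5: abs(-5 - (-4)) = 1  yes
C6: min(-5, 1) = -5  yes
C7: W + R = 11 + (-4) = 7  yes
C8: U = 6 lies in [5, 7]  yes
C9: T = -2, Q = 1; distinct  yes
C10: abs(-4 - 1) = 5; 5 ≤ 5  yes
C11: W = 11, Q = 1; 11 > 1  yes
C12: Q + W + P = 1 + 11 + (-4) = 8  yes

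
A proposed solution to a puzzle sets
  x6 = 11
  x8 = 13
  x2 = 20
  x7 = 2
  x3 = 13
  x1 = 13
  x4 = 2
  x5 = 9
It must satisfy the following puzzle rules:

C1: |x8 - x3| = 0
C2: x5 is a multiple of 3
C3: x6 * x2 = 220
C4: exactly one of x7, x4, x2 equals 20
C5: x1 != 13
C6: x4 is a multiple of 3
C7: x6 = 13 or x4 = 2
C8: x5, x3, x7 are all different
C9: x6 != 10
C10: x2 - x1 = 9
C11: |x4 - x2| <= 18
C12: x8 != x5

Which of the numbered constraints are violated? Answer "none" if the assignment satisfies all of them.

C1: |13 - 13| = 0 — holds.
C2: 9 / 3 = 3, so 3 divides 9 — holds.
C3: x6 * x2 = 11 * 20 = 220 — holds.
C4: x7=2, x4=2, x2=20; 1 of them equals 20 — holds.
C5: x1 = 13, but 13 is required to differ — fails.
C6: 2 = 3*0 + 2, so 3 does not divide 2 — fails.
C7: x6 = 11 ≠ 13, but x4 = 2 = 2 (second disjunct) — holds.
C8: values 9, 13, 2 are pairwise distinct — holds.
C9: x6 = 11, and 11 ≠ 10 — holds.
C10: x2 - x1 = 20 - 13 = 7, not 9 — fails.
C11: |2 - 20| = 18; 18 ≤ 18 — holds.
C12: x8 = 13, x5 = 9; distinct — holds.

Constraints 5, 6, 10 do not hold.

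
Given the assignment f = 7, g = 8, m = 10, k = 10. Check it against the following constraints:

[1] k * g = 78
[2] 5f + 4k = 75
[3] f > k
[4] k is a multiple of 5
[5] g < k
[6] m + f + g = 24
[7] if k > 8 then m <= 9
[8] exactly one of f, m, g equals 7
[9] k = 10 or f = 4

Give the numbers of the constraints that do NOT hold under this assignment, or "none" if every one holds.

Violated: 1, 3, 6, and 7.

[1] k * g = 10 * 8 = 80, not 78 — does not hold.
[2] 5f + 4k = 5(7) + 4(10) = 75 — holds.
[3] f = 7, k = 10; 7 ≤ 10 (want >) — does not hold.
[4] 10 / 5 = 2, so 5 divides 10 — holds.
[5] g = 8, k = 10; 8 < 10 — holds.
[6] m + f + g = 10 + 7 + 8 = 25, not 24 — does not hold.
[7] k = 10 > 8, so we need m ≤ 9; but m = 10 > 9 — does not hold.
[8] f=7, m=10, g=8; 1 of them equals 7 — holds.
[9] k = 10 = 10 (first disjunct) — holds.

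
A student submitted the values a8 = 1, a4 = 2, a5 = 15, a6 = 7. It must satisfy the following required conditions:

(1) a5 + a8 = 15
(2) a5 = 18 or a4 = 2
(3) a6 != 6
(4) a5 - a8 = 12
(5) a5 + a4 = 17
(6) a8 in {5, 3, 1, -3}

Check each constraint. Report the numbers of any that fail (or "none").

Constraints 1 and 4 do not hold.

(1) a5 + a8 = 15 + 1 = 16, not 15  ✘
(2) a5 = 15 ≠ 18, but a4 = 2 = 2 (second disjunct)  ✔
(3) a6 = 7, and 7 ≠ 6  ✔
(4) a5 - a8 = 15 - 1 = 14, not 12  ✘
(5) a5 + a4 = 15 + 2 = 17  ✔
(6) a8 = 1 is in {5, 3, 1, -3}  ✔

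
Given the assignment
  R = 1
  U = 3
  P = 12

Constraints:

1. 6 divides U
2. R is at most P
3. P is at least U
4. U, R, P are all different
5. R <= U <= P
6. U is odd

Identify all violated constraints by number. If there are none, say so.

1. 3 = 6*0 + 3, so 6 does not divide 3 — does not hold.
2. R = 1, P = 12; 1 ≤ 12 — holds.
3. P = 12, U = 3; 12 ≥ 3 — holds.
4. values 3, 1, 12 are pairwise distinct — holds.
5. values 1 <= 3 <= 12 — holds.
6. U = 3 is odd — holds.

No — constraint 1 is not satisfied.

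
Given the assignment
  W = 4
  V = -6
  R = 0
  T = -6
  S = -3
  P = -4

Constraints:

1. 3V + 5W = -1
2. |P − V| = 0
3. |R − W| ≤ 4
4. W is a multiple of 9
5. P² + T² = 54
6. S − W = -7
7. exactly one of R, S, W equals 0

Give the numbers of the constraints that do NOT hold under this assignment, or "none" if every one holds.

1. 3V + 5W = 3(-6) + 5(4) = 2, not -1 — fails.
2. |-4 − (-6)| = 2, not 0 — fails.
3. |0 − 4| = 4; 4 ≤ 4 — holds.
4. 4 = 9×0 + 4, so 9 does not divide 4 — fails.
5. P² + T² = (-4)² + (-6)² = 16 + 36 = 52, not 54 — fails.
6. S − W = -3 − 4 = -7 — holds.
7. R=0, S=-3, W=4; 1 of them equals 0 — holds.

No — constraints 1, 2, 4, and 5 are not satisfied.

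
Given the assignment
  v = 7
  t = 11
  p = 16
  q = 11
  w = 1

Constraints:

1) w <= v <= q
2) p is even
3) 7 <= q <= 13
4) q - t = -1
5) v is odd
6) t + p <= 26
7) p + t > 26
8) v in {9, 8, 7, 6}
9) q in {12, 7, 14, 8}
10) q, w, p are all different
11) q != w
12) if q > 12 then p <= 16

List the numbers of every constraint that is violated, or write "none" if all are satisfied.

The assignment fails constraints 4, 6, and 9.

1) values 1 <= 7 <= 11  ✓
2) p = 16 is even  ✓
3) q = 11 lies in [7, 13]  ✓
4) q - t = 11 - 11 = 0, not -1  ✗
5) v = 7 is odd  ✓
6) t + p = 11 + 16 = 27; 27 > 26, bound 26 not met  ✗
7) p + t = 16 + 11 = 27; 27 > 26  ✓
8) v = 7 is in {9, 8, 7, 6}  ✓
9) q = 11 is not in {12, 7, 14, 8}  ✗
10) values 11, 1, 16 are pairwise distinct  ✓
11) q = 11, w = 1; distinct  ✓
12) q = 11, not > 12; antecedent false, conditional vacuously true  ✓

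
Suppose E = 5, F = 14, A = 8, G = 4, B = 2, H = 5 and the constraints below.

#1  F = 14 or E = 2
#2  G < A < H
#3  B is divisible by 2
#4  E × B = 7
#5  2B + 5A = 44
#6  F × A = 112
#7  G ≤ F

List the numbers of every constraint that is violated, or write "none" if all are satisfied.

Constraints 2 and 4 do not hold.

#1 F = 14 = 14 (first disjunct)  ✔
#2 values 4, 8, 5; A = 8 is not < H = 5  ✘
#3 2 / 2 = 1, so 2 divides 2  ✔
#4 E × B = 5 × 2 = 10, not 7  ✘
#5 2B + 5A = 2(2) + 5(8) = 44  ✔
#6 F × A = 14 × 8 = 112  ✔
#7 G = 4, F = 14; 4 ≤ 14  ✔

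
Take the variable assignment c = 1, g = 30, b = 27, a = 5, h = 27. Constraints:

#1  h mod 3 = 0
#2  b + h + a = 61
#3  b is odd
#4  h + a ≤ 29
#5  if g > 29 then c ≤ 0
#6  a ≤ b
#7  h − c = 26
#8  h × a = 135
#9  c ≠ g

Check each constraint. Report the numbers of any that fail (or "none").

#1 27 mod 3 = 0 — holds.
#2 b + h + a = 27 + 27 + 5 = 59, not 61 — does not hold.
#3 b = 27 is odd — holds.
#4 h + a = 27 + 5 = 32; 32 > 29, bound 29 not met — does not hold.
#5 g = 30 > 29, so we need c ≤ 0; but c = 1 > 0 — does not hold.
#6 a = 5, b = 27; 5 ≤ 27 — holds.
#7 h − c = 27 − 1 = 26 — holds.
#8 h × a = 27 × 5 = 135 — holds.
#9 c = 1, g = 30; distinct — holds.

The assignment fails constraints 2, 4, 5.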